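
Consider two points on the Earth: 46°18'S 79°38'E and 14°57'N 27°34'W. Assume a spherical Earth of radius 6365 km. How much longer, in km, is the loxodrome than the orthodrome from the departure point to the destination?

Great circle: cos σ = sin φ₁ sin φ₂ + cos φ₁ cos φ₂ cos Δλ,  σ = 1.9648 rad → d_gc = 12505.98 km
Rhumb line: Δψ = +1.1778, q = Δφ/Δψ = 0.9077, d_rh = R√(Δφ²+q²Δλ²) = 12772.49 km
Excess = 12772.49 − 12505.98 = 266.51 ≈ 267 km

267 km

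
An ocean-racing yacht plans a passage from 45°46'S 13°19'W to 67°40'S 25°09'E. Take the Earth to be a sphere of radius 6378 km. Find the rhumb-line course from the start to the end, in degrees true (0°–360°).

137.1°

Meridional parts: M(φ₁)=-0.9004, M(φ₂)=-1.6225 → ΔM = -0.7221;  Δλ = +0.6714 rad
tan C = Δλ / ΔM = -0.9298 → C = 137.08°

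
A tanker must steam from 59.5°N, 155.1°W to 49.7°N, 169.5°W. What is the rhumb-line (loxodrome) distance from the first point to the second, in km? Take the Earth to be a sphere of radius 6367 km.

Δψ = ln[tan(π/4+φ₂/2)/tan(π/4+φ₁/2)] = -0.2971;  Δφ = -0.1710 rad,  Δλ = -0.2513 rad
q = Δφ/Δψ = 0.5758
d = R·√(Δφ² + q²Δλ²) = 6367·0.22404 = 1426 km

1426 km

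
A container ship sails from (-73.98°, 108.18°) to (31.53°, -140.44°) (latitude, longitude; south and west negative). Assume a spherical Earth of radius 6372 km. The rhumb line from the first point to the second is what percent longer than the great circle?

5.4%

Great circle: σ = 2.1999 rad → d_gc = Rσ = 14017.5 km
Rhumb: Δφ = +1.8415, Δλ = +1.9439, Δψ = +2.5414, q = Δφ/Δψ = 0.7246 → d_rh = R√(Δφ²+q²Δλ²) = 14773.2 km
Excess = (14773.2 − 14017.5) / 14017.5 = 755.7 / 14017.5 = 5.39% ≈ 5.4%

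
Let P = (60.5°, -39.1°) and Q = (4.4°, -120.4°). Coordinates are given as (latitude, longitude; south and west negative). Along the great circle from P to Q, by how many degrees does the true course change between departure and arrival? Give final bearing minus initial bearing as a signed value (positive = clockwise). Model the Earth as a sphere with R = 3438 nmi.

-55.1°

At departure: θ₁ = atan2(sin Δλ cos φ₂, cos φ₁ sin φ₂ − sin φ₁ cos φ₂ cos Δλ) = 264.58°
At arrival: θ₂ = atan2(sin Δλ cos φ₁, −cos φ₂ sin φ₁ + sin φ₂ cos φ₁ cos Δλ) = 209.45°
Δθ = θ₂ − θ₁ = -55.1°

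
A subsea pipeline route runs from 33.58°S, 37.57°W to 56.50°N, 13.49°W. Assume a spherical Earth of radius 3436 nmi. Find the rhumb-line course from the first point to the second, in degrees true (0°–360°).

13.0°

Meridional parts: M(φ₁)=-0.6228, M(φ₂)=+1.2008 → ΔM = +1.8236;  Δλ = +0.4203 rad
tan C = Δλ / ΔM = +0.2305 → C = 12.98°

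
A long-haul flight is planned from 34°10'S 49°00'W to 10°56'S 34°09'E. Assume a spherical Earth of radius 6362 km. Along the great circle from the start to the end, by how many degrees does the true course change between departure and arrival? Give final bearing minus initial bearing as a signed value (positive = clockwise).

-38.3°

Initial bearing θ₁ = atan2(sin Δλ cos φ₂, cos φ₁ sin φ₂ − sin φ₁ cos φ₂ cos Δλ) = 95.34°
Final bearing θ₂ = (initial bearing from the destination back to the start) + 180° = 57.04°
Δθ = θ₂ − θ₁ = -38.3°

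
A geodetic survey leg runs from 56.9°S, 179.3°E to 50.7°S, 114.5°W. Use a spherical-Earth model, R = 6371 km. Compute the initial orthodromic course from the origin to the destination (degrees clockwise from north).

θ = atan2( sin Δλ·cos φ₂ ,  cos φ₁ sin φ₂ − sin φ₁ cos φ₂ cos Δλ )
  = atan2(+0.5795, -0.2085) = 109.79°

109.8°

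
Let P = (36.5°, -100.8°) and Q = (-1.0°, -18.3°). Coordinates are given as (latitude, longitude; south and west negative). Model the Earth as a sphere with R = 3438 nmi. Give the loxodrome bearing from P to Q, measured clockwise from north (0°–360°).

116.0°

Δψ = ln[tan(π/4+φ₂/2)/tan(π/4+φ₁/2)] = -0.7026
Δλ = +1.4399 rad (taken the short way round)
course = atan2(Δλ, Δψ) = 116.01°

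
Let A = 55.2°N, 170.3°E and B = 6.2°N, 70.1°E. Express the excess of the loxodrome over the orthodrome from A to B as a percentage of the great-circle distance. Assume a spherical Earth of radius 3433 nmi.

4.8%

Great circle: σ = 1.5826 rad → d_gc = Rσ = 5433.0 nmi
Rhumb: Δφ = -0.8552, Δλ = -1.7488, Δψ = -1.0519, q = Δφ/Δψ = 0.8130 → d_rh = R√(Δφ²+q²Δλ²) = 5696.0 nmi
Excess = (5696.0 − 5433.0) / 5433.0 = 263.0 / 5433.0 = 4.84% ≈ 4.8%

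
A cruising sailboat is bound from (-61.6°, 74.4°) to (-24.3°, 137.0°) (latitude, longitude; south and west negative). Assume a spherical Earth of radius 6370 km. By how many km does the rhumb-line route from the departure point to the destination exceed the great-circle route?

163 km

Great circle: cos σ = sin φ₁ sin φ₂ + cos φ₁ cos φ₂ cos Δλ,  σ = 0.9746 rad → d_gc = 6208.4 km
Rhumb line: Δψ = +0.9368, q = Δφ/Δψ = 0.6949, d_rh = R√(Δφ²+q²Δλ²) = 6371.0 km
Excess = 6371.0 − 6208.4 = 162.6 ≈ 163 km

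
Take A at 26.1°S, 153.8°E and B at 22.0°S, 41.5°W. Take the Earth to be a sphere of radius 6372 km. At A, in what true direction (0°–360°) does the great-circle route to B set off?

N = sin Δλ·cos φ₂ = +0.2447;  D = cos φ₁ sin φ₂ − sin φ₁ cos φ₂ cos Δλ = -0.7299
initial course = atan2(N, D) = 161.47°

161.5°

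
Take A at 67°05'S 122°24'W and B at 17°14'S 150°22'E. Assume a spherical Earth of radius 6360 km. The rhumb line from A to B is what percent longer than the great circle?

Great circle: σ = 1.2757 rad → d_gc = Rσ = 8113.5 km
Rhumb: Δφ = +0.8700, Δλ = -1.5225, Δψ = +1.2906, q = Δφ/Δψ = 0.6741 → d_rh = R√(Δφ²+q²Δλ²) = 8557.4 km
Excess = (8557.4 − 8113.5) / 8113.5 = 443.9 / 8113.5 = 5.47% ≈ 5.5%

5.5%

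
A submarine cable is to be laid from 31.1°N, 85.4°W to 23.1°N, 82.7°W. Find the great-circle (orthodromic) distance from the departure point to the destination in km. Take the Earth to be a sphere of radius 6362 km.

Haversine: a = sin²(Δφ/2)+cos φ₁ cos φ₂ sin²(Δλ/2) = 0.00530;  σ = 2·atan2(√a,√(1−a))
σ = 8.352° → d = Rσ = 6362·0.14577 = 927 km

927 km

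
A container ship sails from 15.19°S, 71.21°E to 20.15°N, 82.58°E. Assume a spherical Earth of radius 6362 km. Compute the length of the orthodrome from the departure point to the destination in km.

4116 km

Haversine: a = sin²(Δφ/2)+cos φ₁ cos φ₂ sin²(Δλ/2) = 0.10102;  σ = 2·atan2(√a,√(1−a))
σ = 37.065° → d = Rσ = 6362·0.64690 = 4116 km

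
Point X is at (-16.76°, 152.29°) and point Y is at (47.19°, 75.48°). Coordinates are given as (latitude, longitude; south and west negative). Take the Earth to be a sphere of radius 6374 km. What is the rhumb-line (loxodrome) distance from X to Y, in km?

Δψ = ln[tan(π/4+φ₂/2)/tan(π/4+φ₁/2)] = +1.2333;  Δφ = +1.1161 rad,  Δλ = -1.3406 rad
q = Δφ/Δψ = 0.9050
d = R·√(Δφ² + q²Δλ²) = 6374·1.64856 = 10508 km

10508 km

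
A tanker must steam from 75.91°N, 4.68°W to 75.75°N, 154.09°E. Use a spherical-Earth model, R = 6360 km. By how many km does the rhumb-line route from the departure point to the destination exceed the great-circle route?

Great circle: cos σ = sin φ₁ sin φ₂ + cos φ₁ cos φ₂ cos Δλ,  σ = 0.4860 rad → d_gc = 3090.9 km
Rhumb line: Δψ = -0.0114, q = Δφ/Δψ = 0.2448, d_rh = R√(Δφ²+q²Δλ²) = 4314.3 km
Excess = 4314.3 − 3090.9 = 1223.4 ≈ 1223 km

1223 km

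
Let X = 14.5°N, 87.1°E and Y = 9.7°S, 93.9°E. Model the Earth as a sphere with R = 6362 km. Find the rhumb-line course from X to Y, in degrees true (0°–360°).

Δψ = ln[tan(π/4+φ₂/2)/tan(π/4+φ₁/2)] = -0.4259
Δλ = +0.1187 rad (taken the short way round)
course = atan2(Δλ, Δψ) = 164.43°

164.4°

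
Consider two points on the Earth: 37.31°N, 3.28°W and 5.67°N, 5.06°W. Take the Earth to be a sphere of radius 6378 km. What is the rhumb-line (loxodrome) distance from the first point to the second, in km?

Rhumb course C = atan2(Δλ, Δψ) with Δψ = ln[tan(π/4+φ₂/2)/tan(π/4+φ₁/2)] = -0.6037, Δλ = -0.0311 → C = 182.95°
d = R·|Δφ| / |cos C| = 6378·0.55222 / 0.99868 = 3527 km

3527 km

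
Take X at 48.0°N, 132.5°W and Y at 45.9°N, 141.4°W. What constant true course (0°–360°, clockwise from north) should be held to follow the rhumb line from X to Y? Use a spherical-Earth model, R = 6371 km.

Meridional parts: M(φ₁)=+0.9575, M(φ₂)=+0.9038 → ΔM = -0.0537;  Δλ = -0.1553 rad
tan C = Δλ / ΔM = +2.8925 → C = 250.93°

250.9°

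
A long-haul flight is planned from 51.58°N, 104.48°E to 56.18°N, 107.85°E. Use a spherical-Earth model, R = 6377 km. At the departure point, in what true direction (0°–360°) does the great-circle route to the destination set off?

22.0°

N = sin Δλ·cos φ₂ = +0.0327;  D = cos φ₁ sin φ₂ − sin φ₁ cos φ₂ cos Δλ = +0.0810
initial course = atan2(N, D) = 22.01°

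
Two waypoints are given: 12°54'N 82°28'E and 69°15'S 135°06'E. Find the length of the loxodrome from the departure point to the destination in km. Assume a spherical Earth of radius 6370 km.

10120 km

Rhumb course C = atan2(Δλ, Δψ) with Δψ = ln[tan(π/4+φ₂/2)/tan(π/4+φ₁/2)] = -1.9249, Δλ = +0.9186 → C = 154.49°
d = R·|Δφ| / |cos C| = 6370·1.43379 / 0.90249 = 10120 km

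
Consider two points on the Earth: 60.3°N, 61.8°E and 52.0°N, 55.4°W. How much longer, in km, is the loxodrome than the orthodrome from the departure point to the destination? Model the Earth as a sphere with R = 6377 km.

949 km

Great circle: cos σ = sin φ₁ sin φ₂ + cos φ₁ cos φ₂ cos Δλ,  σ = 0.9943 rad → d_gc = 6340.9 km
Rhumb line: Δψ = -0.2613, q = Δφ/Δψ = 0.5544, d_rh = R√(Δφ²+q²Δλ²) = 7290.0 km
Excess = 7290.0 − 6340.9 = 949.1 ≈ 949 km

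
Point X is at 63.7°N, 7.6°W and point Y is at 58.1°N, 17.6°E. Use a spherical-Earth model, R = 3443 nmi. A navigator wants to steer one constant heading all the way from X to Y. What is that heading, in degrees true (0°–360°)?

114.6°

Meridional parts: M(φ₁)=+1.4540, M(φ₂)=+1.2525 → ΔM = -0.2016;  Δλ = +0.4398 rad
tan C = Δλ / ΔM = -2.1820 → C = 114.62°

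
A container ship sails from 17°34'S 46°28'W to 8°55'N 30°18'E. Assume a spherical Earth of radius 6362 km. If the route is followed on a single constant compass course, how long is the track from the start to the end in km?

Rhumb course C = atan2(Δλ, Δψ) with Δψ = ln[tan(π/4+φ₂/2)/tan(π/4+φ₁/2)] = +0.4678, Δλ = +1.3398 → C = 70.75°
d = R·|Δφ| / |cos C| = 6362·0.46222 / 0.32962 = 8921 km

8921 km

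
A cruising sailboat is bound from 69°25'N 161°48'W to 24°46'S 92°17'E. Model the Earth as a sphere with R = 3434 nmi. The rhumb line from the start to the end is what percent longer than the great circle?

Great circle: σ = 2.0711 rad → d_gc = Rσ = 7112.3 nmi
Rhumb: Δφ = -1.6438, Δλ = -1.8486, Δψ = -2.1524, q = Δφ/Δψ = 0.7637 → d_rh = R√(Δφ²+q²Δλ²) = 7440.9 nmi
Excess = (7440.9 − 7112.3) / 7112.3 = 328.6 / 7112.3 = 4.62% ≈ 4.6%

4.6%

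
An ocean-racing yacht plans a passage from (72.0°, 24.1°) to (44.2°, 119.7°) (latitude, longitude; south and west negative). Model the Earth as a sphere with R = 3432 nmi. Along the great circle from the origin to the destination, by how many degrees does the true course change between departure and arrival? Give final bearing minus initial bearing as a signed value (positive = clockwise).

+87.9°

At departure: θ₁ = atan2(sin Δλ cos φ₂, cos φ₁ sin φ₂ − sin φ₁ cos φ₂ cos Δλ) = 68.44°
At arrival: θ₂ = atan2(sin Δλ cos φ₁, −cos φ₂ sin φ₁ + sin φ₂ cos φ₁ cos Δλ) = 156.37°
Δθ = θ₂ − θ₁ = +87.9°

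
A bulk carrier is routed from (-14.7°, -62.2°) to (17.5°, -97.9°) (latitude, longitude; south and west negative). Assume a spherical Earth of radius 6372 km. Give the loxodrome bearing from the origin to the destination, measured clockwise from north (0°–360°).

312.4°

Δψ = ln[tan(π/4+φ₂/2)/tan(π/4+φ₁/2)] = +0.5697
Δλ = -0.6231 rad (taken the short way round)
course = atan2(Δλ, Δψ) = 312.44°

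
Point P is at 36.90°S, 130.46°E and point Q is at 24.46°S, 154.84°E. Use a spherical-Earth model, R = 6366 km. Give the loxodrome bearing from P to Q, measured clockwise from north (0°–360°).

Meridional parts: M(φ₁)=-0.6938, M(φ₂)=-0.4405 → ΔM = +0.2533;  Δλ = +0.4255 rad
tan C = Δλ / ΔM = +1.6798 → C = 59.23°

59.2°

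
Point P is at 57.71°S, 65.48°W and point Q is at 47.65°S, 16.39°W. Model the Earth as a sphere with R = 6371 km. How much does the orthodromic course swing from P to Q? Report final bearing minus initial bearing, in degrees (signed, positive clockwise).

-40.1°

At departure: θ₁ = atan2(sin Δλ cos φ₂, cos φ₁ sin φ₂ − sin φ₁ cos φ₂ cos Δλ) = 92.46°
At arrival: θ₂ = atan2(sin Δλ cos φ₁, −cos φ₂ sin φ₁ + sin φ₂ cos φ₁ cos Δλ) = 52.40°
Δθ = θ₂ − θ₁ = -40.1°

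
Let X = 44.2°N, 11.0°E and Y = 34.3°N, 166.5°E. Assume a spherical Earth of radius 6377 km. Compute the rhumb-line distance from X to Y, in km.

Δψ = ln[tan(π/4+φ₂/2)/tan(π/4+φ₁/2)] = -0.2238;  Δφ = -0.1728 rad,  Δλ = +2.7140 rad
q = Δφ/Δψ = 0.7721
d = R·√(Δφ² + q²Δλ²) = 6377·2.10268 = 13409 km

13409 km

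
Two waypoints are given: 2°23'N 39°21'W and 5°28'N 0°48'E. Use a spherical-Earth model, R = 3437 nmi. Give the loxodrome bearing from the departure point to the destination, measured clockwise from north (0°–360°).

Δψ = ln[tan(π/4+φ₂/2)/tan(π/4+φ₁/2)] = +0.0539
Δλ = +0.7007 rad (taken the short way round)
course = atan2(Δλ, Δψ) = 85.60°

85.6°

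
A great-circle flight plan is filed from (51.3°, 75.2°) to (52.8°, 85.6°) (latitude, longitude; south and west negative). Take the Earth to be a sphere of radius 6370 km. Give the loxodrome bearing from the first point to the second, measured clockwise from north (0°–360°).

76.8°

Δψ = ln[tan(π/4+φ₂/2)/tan(π/4+φ₁/2)] = +0.0426
Δλ = +0.1815 rad (taken the short way round)
course = atan2(Δλ, Δψ) = 76.80°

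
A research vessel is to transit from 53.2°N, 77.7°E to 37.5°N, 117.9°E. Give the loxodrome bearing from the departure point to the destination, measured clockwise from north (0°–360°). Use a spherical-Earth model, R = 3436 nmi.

119.3°

Δψ = ln[tan(π/4+φ₂/2)/tan(π/4+φ₁/2)] = -0.3937
Δλ = +0.7016 rad (taken the short way round)
course = atan2(Δλ, Δψ) = 119.30°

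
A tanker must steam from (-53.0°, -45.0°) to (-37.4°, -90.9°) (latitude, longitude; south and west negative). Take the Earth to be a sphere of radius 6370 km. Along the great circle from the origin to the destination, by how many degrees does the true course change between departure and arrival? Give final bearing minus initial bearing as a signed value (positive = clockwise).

Initial bearing θ₁ = atan2(sin Δλ cos φ₂, cos φ₁ sin φ₂ − sin φ₁ cos φ₂ cos Δλ) = 277.59°
Final bearing θ₂ = (initial bearing from the destination back to the start) + 180° = 311.33°
Δθ = θ₂ − θ₁ = +33.7°

+33.7°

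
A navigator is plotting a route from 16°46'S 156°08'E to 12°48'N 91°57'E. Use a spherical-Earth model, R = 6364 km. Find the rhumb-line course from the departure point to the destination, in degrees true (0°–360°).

295.0°

Δψ = ln[tan(π/4+φ₂/2)/tan(π/4+φ₁/2)] = +0.5222
Δλ = -1.1202 rad (taken the short way round)
course = atan2(Δλ, Δψ) = 294.99°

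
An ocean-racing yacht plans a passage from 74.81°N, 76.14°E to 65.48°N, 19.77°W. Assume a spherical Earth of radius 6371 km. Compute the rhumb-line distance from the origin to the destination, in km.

3704 km

Rhumb course C = atan2(Δλ, Δψ) with Δψ = ln[tan(π/4+φ₂/2)/tan(π/4+φ₁/2)] = -0.4884, Δλ = -1.6739 → C = 253.73°
d = R·|Δφ| / |cos C| = 6371·0.16284 / 0.28009 = 3704 km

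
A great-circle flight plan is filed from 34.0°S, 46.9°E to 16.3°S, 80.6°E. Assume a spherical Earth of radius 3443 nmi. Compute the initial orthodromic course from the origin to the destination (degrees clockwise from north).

θ = atan2( sin Δλ·cos φ₂ ,  cos φ₁ sin φ₂ − sin φ₁ cos φ₂ cos Δλ )
  = atan2(+0.5325, +0.2138) = 68.12°

68.1°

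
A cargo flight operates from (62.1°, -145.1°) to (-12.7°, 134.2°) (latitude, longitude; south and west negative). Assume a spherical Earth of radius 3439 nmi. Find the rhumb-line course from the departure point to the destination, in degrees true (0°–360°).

Δψ = ln[tan(π/4+φ₂/2)/tan(π/4+φ₁/2)] = -1.6162
Δλ = -1.4085 rad (taken the short way round)
course = atan2(Δλ, Δψ) = 221.07°

221.1°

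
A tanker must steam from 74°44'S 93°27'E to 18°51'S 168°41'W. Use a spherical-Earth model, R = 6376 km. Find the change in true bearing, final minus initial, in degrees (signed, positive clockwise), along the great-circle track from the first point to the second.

At departure: θ₁ = atan2(sin Δλ cos φ₂, cos φ₁ sin φ₂ − sin φ₁ cos φ₂ cos Δλ) = 102.63°
At arrival: θ₂ = atan2(sin Δλ cos φ₁, −cos φ₂ sin φ₁ + sin φ₂ cos φ₁ cos Δλ) = 15.75°
Δθ = θ₂ − θ₁ = -86.9°

-86.9°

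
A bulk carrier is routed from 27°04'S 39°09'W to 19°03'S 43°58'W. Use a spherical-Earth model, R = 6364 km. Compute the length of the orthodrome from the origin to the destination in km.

Haversine: a = sin²(Δφ/2)+cos φ₁ cos φ₂ sin²(Δλ/2) = 0.00637;  σ = 2·atan2(√a,√(1−a))
σ = 9.157° → d = Rσ = 6364·0.15983 = 1017 km

1017 km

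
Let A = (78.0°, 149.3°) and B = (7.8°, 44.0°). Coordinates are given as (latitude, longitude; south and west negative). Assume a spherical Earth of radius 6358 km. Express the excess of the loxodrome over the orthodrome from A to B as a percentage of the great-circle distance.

Great circle: σ = 1.4923 rad → d_gc = Rσ = 9488.2 km
Rhumb: Δφ = -1.2252, Δλ = -1.8378, Δψ = -2.1162, q = Δφ/Δψ = 0.5790 → d_rh = R√(Δφ²+q²Δλ²) = 10317.5 km
Excess = (10317.5 − 9488.2) / 9488.2 = 829.3 / 9488.2 = 8.74% ≈ 8.7%

8.7%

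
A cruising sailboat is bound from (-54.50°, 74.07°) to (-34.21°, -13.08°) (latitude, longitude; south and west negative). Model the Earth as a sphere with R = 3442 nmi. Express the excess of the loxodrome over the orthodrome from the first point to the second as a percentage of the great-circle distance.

5.6%

Great circle: σ = 1.0683 rad → d_gc = Rσ = 3677.2 nmi
Rhumb: Δφ = +0.3541, Δλ = -1.5211, Δψ = +0.5030, q = Δφ/Δψ = 0.7040 → d_rh = R√(Δφ²+q²Δλ²) = 3882.0 nmi
Excess = (3882.0 − 3677.2) / 3677.2 = 204.8 / 3677.2 = 5.57% ≈ 5.6%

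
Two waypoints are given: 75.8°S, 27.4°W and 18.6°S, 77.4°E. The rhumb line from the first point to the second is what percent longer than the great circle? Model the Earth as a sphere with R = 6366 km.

9.5%

Great circle: σ = 1.3183 rad → d_gc = Rσ = 8392.3 km
Rhumb: Δφ = +0.9983, Δλ = +1.8291, Δψ = +1.7525, q = Δφ/Δψ = 0.5697 → d_rh = R√(Δφ²+q²Δλ²) = 9186.4 km
Excess = (9186.4 − 8392.3) / 8392.3 = 794.1 / 8392.3 = 9.46% ≈ 9.5%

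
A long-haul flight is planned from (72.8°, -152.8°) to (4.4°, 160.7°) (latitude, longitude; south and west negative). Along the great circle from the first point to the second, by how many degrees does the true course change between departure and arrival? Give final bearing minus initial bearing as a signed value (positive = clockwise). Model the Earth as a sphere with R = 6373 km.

Initial bearing θ₁ = atan2(sin Δλ cos φ₂, cos φ₁ sin φ₂ − sin φ₁ cos φ₂ cos Δλ) = 228.81°
Final bearing θ₂ = (initial bearing from the destination back to the start) + 180° = 192.90°
Δθ = θ₂ − θ₁ = -35.9°

-35.9°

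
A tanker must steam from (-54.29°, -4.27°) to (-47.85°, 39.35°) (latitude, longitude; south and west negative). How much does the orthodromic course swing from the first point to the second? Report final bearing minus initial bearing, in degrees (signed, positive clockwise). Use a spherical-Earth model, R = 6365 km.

-34.6°

At departure: θ₁ = atan2(sin Δλ cos φ₂, cos φ₁ sin φ₂ − sin φ₁ cos φ₂ cos Δλ) = 94.73°
At arrival: θ₂ = atan2(sin Δλ cos φ₁, −cos φ₂ sin φ₁ + sin φ₂ cos φ₁ cos Δλ) = 60.09°
Δθ = θ₂ − θ₁ = -34.6°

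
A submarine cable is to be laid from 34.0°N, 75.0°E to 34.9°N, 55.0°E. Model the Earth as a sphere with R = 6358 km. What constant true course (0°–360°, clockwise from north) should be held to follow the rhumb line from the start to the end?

Δψ = ln[tan(π/4+φ₂/2)/tan(π/4+φ₁/2)] = +0.0190
Δλ = -0.3491 rad (taken the short way round)
course = atan2(Δλ, Δψ) = 273.12°

273.1°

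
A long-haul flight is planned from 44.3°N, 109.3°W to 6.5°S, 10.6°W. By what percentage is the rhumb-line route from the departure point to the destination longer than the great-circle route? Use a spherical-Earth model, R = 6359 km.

2.1%

Great circle: σ = 1.7585 rad → d_gc = Rσ = 11182.4 km
Rhumb: Δφ = -0.8866, Δλ = +1.7226, Δψ = -0.9779, q = Δφ/Δψ = 0.9067 → d_rh = R√(Δφ²+q²Δλ²) = 11420.6 km
Excess = (11420.6 − 11182.4) / 11182.4 = 238.2 / 11182.4 = 2.13% ≈ 2.1%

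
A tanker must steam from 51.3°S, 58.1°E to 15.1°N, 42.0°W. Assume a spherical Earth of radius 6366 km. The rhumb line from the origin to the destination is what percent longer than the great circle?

Great circle: σ = 1.8851 rad → d_gc = Rσ = 12000.6 km
Rhumb: Δφ = +1.1589, Δλ = -1.7471, Δψ = +1.3131, q = Δφ/Δψ = 0.8826 → d_rh = R√(Δφ²+q²Δλ²) = 12279.1 km
Excess = (12279.1 − 12000.6) / 12000.6 = 278.5 / 12000.6 = 2.32% ≈ 2.3%

2.3%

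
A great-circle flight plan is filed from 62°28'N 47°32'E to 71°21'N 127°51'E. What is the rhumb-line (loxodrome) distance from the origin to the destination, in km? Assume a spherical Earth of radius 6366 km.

Δψ = ln[tan(π/4+φ₂/2)/tan(π/4+φ₁/2)] = +0.4002;  Δφ = +0.1550 rad,  Δλ = +1.4018 rad
q = Δφ/Δψ = 0.3874
d = R·√(Δφ² + q²Δλ²) = 6366·0.56481 = 3596 km

3596 km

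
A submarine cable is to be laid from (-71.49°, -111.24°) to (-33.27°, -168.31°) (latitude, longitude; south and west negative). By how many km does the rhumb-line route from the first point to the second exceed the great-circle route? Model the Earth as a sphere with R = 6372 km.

Great circle: cos σ = sin φ₁ sin φ₂ + cos φ₁ cos φ₂ cos Δλ,  σ = 0.8440 rad → d_gc = 5377.8 km
Rhumb line: Δψ = +1.1980, q = Δφ/Δψ = 0.5568, d_rh = R√(Δφ²+q²Δλ²) = 5527.9 km
Excess = 5527.9 − 5377.8 = 150.1 ≈ 150 km

150 km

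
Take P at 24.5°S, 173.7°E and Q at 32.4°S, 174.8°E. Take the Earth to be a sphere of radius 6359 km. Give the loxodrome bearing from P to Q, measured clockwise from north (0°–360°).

173.0°

Meridional parts: M(φ₁)=-0.4413, M(φ₂)=-0.5983 → ΔM = -0.1570;  Δλ = +0.0192 rad
tan C = Δλ / ΔM = -0.1223 → C = 173.03°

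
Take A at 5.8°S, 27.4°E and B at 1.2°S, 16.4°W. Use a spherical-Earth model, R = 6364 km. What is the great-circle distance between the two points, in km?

4881 km

Haversine: a = sin²(Δφ/2)+cos φ₁ cos φ₂ sin²(Δλ/2) = 0.13999;  σ = 2·atan2(√a,√(1−a))
σ = 43.944° → d = Rσ = 6364·0.76696 = 4881 km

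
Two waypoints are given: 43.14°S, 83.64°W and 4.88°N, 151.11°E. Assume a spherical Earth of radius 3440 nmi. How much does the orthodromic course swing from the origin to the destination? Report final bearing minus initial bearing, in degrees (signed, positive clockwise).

+69.4°

At departure: θ₁ = atan2(sin Δλ cos φ₂, cos φ₁ sin φ₂ − sin φ₁ cos φ₂ cos Δλ) = 247.86°
At arrival: θ₂ = atan2(sin Δλ cos φ₁, −cos φ₂ sin φ₁ + sin φ₂ cos φ₁ cos Δλ) = 317.29°
Δθ = θ₂ − θ₁ = +69.4°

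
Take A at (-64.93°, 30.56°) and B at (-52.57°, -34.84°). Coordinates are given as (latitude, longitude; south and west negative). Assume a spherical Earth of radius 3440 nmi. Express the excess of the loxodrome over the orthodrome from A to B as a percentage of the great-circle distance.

Great circle: σ = 0.5979 rad → d_gc = Rσ = 2056.9 nmi
Rhumb: Δφ = +0.2157, Δλ = -1.1414, Δψ = +0.4211, q = Δφ/Δψ = 0.5122 → d_rh = R√(Δφ²+q²Δλ²) = 2143.8 nmi
Excess = (2143.8 − 2056.9) / 2056.9 = 86.9 / 2056.9 = 4.22% ≈ 4.2%

4.2%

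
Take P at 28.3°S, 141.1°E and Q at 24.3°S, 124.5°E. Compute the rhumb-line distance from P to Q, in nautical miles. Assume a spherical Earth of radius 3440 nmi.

925 nmi

Rhumb course C = atan2(Δλ, Δψ) with Δψ = ln[tan(π/4+φ₂/2)/tan(π/4+φ₁/2)] = +0.0779, Δλ = -0.2897 → C = 285.05°
d = R·|Δφ| / |cos C| = 3440·0.06981 / 0.25965 = 925 nmi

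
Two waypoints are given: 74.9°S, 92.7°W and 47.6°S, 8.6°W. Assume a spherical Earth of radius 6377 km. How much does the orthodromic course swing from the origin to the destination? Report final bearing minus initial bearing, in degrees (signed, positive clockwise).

-78.3°

Initial bearing θ₁ = atan2(sin Δλ cos φ₂, cos φ₁ sin φ₂ − sin φ₁ cos φ₂ cos Δλ) = 100.59°
Final bearing θ₂ = (initial bearing from the destination back to the start) + 180° = 22.32°
Δθ = θ₂ − θ₁ = -78.3°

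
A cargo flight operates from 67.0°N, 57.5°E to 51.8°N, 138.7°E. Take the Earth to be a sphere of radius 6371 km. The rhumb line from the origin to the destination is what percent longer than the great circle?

6.8%

Great circle: σ = 0.7069 rad → d_gc = Rσ = 4503.9 km
Rhumb: Δφ = -0.2653, Δλ = +1.4172, Δψ = -0.5318, q = Δφ/Δψ = 0.4988 → d_rh = R√(Δφ²+q²Δλ²) = 4810.7 km
Excess = (4810.7 − 4503.9) / 4503.9 = 306.8 / 4503.9 = 6.81% ≈ 6.8%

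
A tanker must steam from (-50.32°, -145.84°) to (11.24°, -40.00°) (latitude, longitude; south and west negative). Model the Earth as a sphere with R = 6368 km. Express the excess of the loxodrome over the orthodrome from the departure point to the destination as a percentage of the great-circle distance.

Great circle: σ = 1.8975 rad → d_gc = Rσ = 12083.5 km
Rhumb: Δφ = +1.0744, Δλ = +1.8473, Δψ = +1.2168, q = Δφ/Δψ = 0.8830 → d_rh = R√(Δφ²+q²Δλ²) = 12437.5 km
Excess = (12437.5 − 12083.5) / 12083.5 = 354.0 / 12083.5 = 2.93% ≈ 2.9%

2.9%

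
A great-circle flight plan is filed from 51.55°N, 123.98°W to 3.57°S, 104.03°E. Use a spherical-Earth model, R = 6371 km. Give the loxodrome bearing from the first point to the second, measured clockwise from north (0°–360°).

Δψ = ln[tan(π/4+φ₂/2)/tan(π/4+φ₁/2)] = -1.1158
Δλ = -2.3037 rad (taken the short way round)
course = atan2(Δλ, Δψ) = 244.16°

244.2°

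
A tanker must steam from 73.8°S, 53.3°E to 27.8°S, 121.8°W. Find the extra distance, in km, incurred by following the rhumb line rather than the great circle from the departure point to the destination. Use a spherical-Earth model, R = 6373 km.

3261 km

Great circle: cos σ = sin φ₁ sin φ₂ + cos φ₁ cos φ₂ cos Δλ,  σ = 1.3674 rad → d_gc = 8714.55 km
Rhumb line: Δψ = +1.4442, q = Δφ/Δψ = 0.5559, d_rh = R√(Δφ²+q²Δλ²) = 11975.09 km
Excess = 11975.09 − 8714.55 = 3260.54 ≈ 3261 km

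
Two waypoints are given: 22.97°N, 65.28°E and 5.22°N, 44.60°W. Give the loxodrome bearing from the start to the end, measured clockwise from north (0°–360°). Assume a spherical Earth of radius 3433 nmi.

260.5°

Meridional parts: M(φ₁)=+0.4121, M(φ₂)=+0.0912 → ΔM = -0.3209;  Δλ = -1.9178 rad
tan C = Δλ / ΔM = +5.9769 → C = 260.50°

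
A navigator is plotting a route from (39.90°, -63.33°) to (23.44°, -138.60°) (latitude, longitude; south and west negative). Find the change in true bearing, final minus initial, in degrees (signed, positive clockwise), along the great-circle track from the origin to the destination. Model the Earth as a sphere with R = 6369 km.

-44.5°

At departure: θ₁ = atan2(sin Δλ cos φ₂, cos φ₁ sin φ₂ − sin φ₁ cos φ₂ cos Δλ) = 279.94°
At arrival: θ₂ = atan2(sin Δλ cos φ₁, −cos φ₂ sin φ₁ + sin φ₂ cos φ₁ cos Δλ) = 235.45°
Δθ = θ₂ − θ₁ = -44.5°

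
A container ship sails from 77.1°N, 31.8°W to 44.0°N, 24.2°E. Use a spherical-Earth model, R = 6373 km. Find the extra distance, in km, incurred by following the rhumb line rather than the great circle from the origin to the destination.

Great circle: cos σ = sin φ₁ sin φ₂ + cos φ₁ cos φ₂ cos Δλ,  σ = 0.6968 rad → d_gc = 4440.4 km
Rhumb line: Δψ = -1.3230, q = Δφ/Δψ = 0.4367, d_rh = R√(Δφ²+q²Δλ²) = 4577.4 km
Excess = 4577.4 − 4440.4 = 137.0 ≈ 137 km

137 km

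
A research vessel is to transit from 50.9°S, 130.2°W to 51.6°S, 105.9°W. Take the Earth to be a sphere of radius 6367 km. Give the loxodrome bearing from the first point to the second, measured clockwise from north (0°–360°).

Meridional parts: M(φ₁)=-1.0354, M(φ₂)=-1.0549 → ΔM = -0.0195;  Δλ = +0.4241 rad
tan C = Δλ / ΔM = -21.7279 → C = 92.64°

92.6°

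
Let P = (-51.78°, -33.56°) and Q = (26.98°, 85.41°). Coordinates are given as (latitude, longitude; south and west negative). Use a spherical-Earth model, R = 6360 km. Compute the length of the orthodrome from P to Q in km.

Haversine: a = sin²(Δφ/2)+cos φ₁ cos φ₂ sin²(Δλ/2) = 0.81174;  σ = 2·atan2(√a,√(1−a))
σ = 128.570° → d = Rσ = 6360·2.24398 = 14272 km

14272 km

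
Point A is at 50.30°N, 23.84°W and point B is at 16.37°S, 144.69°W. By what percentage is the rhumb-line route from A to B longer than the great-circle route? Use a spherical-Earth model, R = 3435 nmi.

3.6%

Great circle: σ = 2.1307 rad → d_gc = Rσ = 7319.0 nmi
Rhumb: Δφ = -1.1636, Δλ = -2.1092, Δψ = -1.3085, q = Δφ/Δψ = 0.8892 → d_rh = R√(Δφ²+q²Δλ²) = 7581.9 nmi
Excess = (7581.9 − 7319.0) / 7319.0 = 262.9 / 7319.0 = 3.59% ≈ 3.6%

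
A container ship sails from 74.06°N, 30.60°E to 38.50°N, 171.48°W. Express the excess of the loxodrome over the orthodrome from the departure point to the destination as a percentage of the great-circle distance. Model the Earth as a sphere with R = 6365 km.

Great circle: σ = 1.1599 rad → d_gc = Rσ = 7382.9 km
Rhumb: Δφ = -0.6206, Δλ = +2.7562, Δψ = -1.2370, q = Δφ/Δψ = 0.5017 → d_rh = R√(Δφ²+q²Δλ²) = 9648.1 km
Excess = (9648.1 − 7382.9) / 7382.9 = 2265.2 / 7382.9 = 30.68% ≈ 30.7%

30.7%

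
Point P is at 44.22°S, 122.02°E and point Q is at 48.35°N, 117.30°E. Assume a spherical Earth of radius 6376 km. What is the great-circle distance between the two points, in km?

10312 km

cos σ = sin φ₁ sin φ₂ + cos φ₁ cos φ₂ cos Δλ
      = sin(-44.22°)sin(48.35°) + cos(-44.22°)cos(48.35°)cos(-4.72°) = -0.0465
σ = 92.663° → d = Rσ = 6376·1.61727 = 10312 km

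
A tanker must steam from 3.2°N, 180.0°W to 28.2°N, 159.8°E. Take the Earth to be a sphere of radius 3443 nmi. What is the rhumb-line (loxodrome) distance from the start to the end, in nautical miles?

Δψ = ln[tan(π/4+φ₂/2)/tan(π/4+φ₁/2)] = +0.4575;  Δφ = +0.4363 rad,  Δλ = -0.3526 rad
q = Δφ/Δψ = 0.9538
d = R·√(Δφ² + q²Δλ²) = 3443·0.55087 = 1897 nmi

1897 nmi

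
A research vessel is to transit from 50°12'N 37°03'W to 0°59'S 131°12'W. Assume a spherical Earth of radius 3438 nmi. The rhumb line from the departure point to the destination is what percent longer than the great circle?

Great circle: σ = 1.6303 rad → d_gc = Rσ = 5605.1 nmi
Rhumb: Δφ = -0.8933, Δλ = -1.6432, Δψ = -1.0333, q = Δφ/Δψ = 0.8645 → d_rh = R√(Δφ²+q²Δλ²) = 5769.5 nmi
Excess = (5769.5 − 5605.1) / 5605.1 = 164.4 / 5605.1 = 2.93% ≈ 2.9%

2.9%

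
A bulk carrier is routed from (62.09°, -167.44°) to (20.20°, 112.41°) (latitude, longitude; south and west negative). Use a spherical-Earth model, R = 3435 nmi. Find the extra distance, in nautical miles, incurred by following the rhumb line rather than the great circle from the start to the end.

174 nmi

Great circle: cos σ = sin φ₁ sin φ₂ + cos φ₁ cos φ₂ cos Δλ,  σ = 1.1807 rad → d_gc = 4055.7 nmi
Rhumb line: Δψ = -1.0322, q = Δφ/Δψ = 0.7083, d_rh = R√(Δφ²+q²Δλ²) = 4229.7 nmi
Excess = 4229.7 − 4055.7 = 174.0 ≈ 174 nmi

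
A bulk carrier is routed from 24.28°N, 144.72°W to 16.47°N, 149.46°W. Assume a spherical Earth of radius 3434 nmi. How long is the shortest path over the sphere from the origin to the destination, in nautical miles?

cos σ = sin φ₁ sin φ₂ + cos φ₁ cos φ₂ cos Δλ
      = sin(24.28°)sin(16.47°) + cos(24.28°)cos(16.47°)cos(-4.74°) = 0.9877
σ = 8.983° → d = Rσ = 3434·0.15678 = 538 nmi

538 nmi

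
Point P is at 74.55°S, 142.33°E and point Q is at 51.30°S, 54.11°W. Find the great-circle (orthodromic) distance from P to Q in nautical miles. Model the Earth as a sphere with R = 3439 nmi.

3221 nmi

cos σ = sin φ₁ sin φ₂ + cos φ₁ cos φ₂ cos Δλ
      = sin(-74.55°)sin(-51.30°) + cos(-74.55°)cos(-51.30°)cos(163.56°) = 0.5925
σ = 53.667° → d = Rσ = 3439·0.93667 = 3221 nmi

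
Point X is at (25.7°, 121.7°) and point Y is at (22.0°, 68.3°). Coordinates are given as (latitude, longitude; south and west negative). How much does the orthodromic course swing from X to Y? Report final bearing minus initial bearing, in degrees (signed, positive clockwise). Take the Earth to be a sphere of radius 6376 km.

At departure: θ₁ = atan2(sin Δλ cos φ₂, cos φ₁ sin φ₂ − sin φ₁ cos φ₂ cos Δλ) = 277.49°
At arrival: θ₂ = atan2(sin Δλ cos φ₁, −cos φ₂ sin φ₁ + sin φ₂ cos φ₁ cos Δλ) = 254.48°
Δθ = θ₂ − θ₁ = -23.0°

-23.0°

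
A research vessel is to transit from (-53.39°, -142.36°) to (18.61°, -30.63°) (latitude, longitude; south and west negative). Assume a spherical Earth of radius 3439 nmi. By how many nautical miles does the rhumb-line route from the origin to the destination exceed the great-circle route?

218 nmi

Great circle: cos σ = sin φ₁ sin φ₂ + cos φ₁ cos φ₂ cos Δλ,  σ = 2.0549 rad → d_gc = 7066.80 nmi
Rhumb line: Δψ = +1.4369, q = Δφ/Δψ = 0.8746, d_rh = R√(Δφ²+q²Δλ²) = 7285.25 nmi
Excess = 7285.25 − 7066.80 = 218.45 ≈ 218 nmi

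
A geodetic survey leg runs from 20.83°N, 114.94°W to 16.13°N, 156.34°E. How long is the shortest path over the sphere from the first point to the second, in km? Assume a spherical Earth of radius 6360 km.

cos σ = sin φ₁ sin φ₂ + cos φ₁ cos φ₂ cos Δλ
      = sin(20.83°)sin(16.13°) + cos(20.83°)cos(16.13°)cos(-88.72°) = 0.1188
σ = 83.174° → d = Rσ = 6360·1.45167 = 9233 km

9233 km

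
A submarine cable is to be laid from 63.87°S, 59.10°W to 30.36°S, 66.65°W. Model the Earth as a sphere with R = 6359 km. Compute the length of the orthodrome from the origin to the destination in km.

Haversine: a = sin²(Δφ/2)+cos φ₁ cos φ₂ sin²(Δλ/2) = 0.08475;  σ = 2·atan2(√a,√(1−a))
σ = 33.850° → d = Rσ = 6359·0.59080 = 3757 km

3757 km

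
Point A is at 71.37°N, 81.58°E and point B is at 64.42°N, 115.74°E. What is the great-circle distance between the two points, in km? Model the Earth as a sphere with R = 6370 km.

Haversine: a = sin²(Δφ/2)+cos φ₁ cos φ₂ sin²(Δλ/2) = 0.01557;  σ = 2·atan2(√a,√(1−a))
σ = 14.337° → d = Rσ = 6370·0.25023 = 1594 km

1594 km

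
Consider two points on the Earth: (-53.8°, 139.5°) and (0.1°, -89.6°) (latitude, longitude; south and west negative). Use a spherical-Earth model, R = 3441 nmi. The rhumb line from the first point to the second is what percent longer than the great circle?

8.5%

Great circle: σ = 1.9694 rad → d_gc = Rσ = 6776.6 nmi
Rhumb: Δφ = +0.9407, Δλ = +2.2846, Δψ = +1.1200, q = Δφ/Δψ = 0.8399 → d_rh = R√(Δφ²+q²Δλ²) = 7353.9 nmi
Excess = (7353.9 − 6776.6) / 6776.6 = 577.3 / 6776.6 = 8.52% ≈ 8.5%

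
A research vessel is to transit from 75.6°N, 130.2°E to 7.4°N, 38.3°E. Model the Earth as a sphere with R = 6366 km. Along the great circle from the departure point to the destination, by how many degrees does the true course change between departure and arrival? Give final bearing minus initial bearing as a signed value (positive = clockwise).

-79.2°

At departure: θ₁ = atan2(sin Δλ cos φ₂, cos φ₁ sin φ₂ − sin φ₁ cos φ₂ cos Δλ) = 273.69°
At arrival: θ₂ = atan2(sin Δλ cos φ₁, −cos φ₂ sin φ₁ + sin φ₂ cos φ₁ cos Δλ) = 194.49°
Δθ = θ₂ − θ₁ = -79.2°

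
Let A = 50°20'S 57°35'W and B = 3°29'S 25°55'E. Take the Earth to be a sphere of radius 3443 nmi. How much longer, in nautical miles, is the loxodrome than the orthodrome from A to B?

124 nmi

Great circle: cos σ = sin φ₁ sin φ₂ + cos φ₁ cos φ₂ cos Δλ,  σ = 1.4516 rad → d_gc = 4997.9 nmi
Rhumb line: Δψ = +0.9589, q = Δφ/Δψ = 0.8527, d_rh = R√(Δφ²+q²Δλ²) = 5121.7 nmi
Excess = 5121.7 − 4997.9 = 123.8 ≈ 124 nmi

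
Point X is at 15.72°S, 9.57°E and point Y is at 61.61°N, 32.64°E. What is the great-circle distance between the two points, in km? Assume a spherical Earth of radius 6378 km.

8846 km

cos σ = sin φ₁ sin φ₂ + cos φ₁ cos φ₂ cos Δλ
      = sin(-15.72°)sin(61.61°) + cos(-15.72°)cos(61.61°)cos(23.07°) = 0.1827
σ = 79.471° → d = Rσ = 6378·1.38703 = 8846 km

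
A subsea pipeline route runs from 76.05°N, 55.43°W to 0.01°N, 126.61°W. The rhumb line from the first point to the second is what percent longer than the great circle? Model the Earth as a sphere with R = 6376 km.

3.3%

Great circle: σ = 1.4928 rad → d_gc = Rσ = 9518.0 km
Rhumb: Δφ = -1.3271, Δλ = -1.2423, Δψ = -2.1008, q = Δφ/Δψ = 0.6317 → d_rh = R√(Δφ²+q²Δλ²) = 9830.8 km
Excess = (9830.8 − 9518.0) / 9518.0 = 312.8 / 9518.0 = 3.29% ≈ 3.3%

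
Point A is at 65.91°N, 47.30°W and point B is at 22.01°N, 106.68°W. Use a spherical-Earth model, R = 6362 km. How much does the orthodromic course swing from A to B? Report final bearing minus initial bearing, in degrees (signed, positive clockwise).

At departure: θ₁ = atan2(sin Δλ cos φ₂, cos φ₁ sin φ₂ − sin φ₁ cos φ₂ cos Δλ) = 250.78°
At arrival: θ₂ = atan2(sin Δλ cos φ₁, −cos φ₂ sin φ₁ + sin φ₂ cos φ₁ cos Δλ) = 204.56°
Δθ = θ₂ − θ₁ = -46.2°

-46.2°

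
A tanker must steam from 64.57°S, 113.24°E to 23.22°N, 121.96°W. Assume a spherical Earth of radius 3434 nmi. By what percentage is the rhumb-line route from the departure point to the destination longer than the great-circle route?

Great circle: σ = 2.1911 rad → d_gc = Rσ = 7524.2 nmi
Rhumb: Δφ = +1.5322, Δλ = +2.1782, Δψ = +1.9057, q = Δφ/Δψ = 0.8040 → d_rh = R√(Δφ²+q²Δλ²) = 7990.8 nmi
Excess = (7990.8 − 7524.2) / 7524.2 = 466.6 / 7524.2 = 6.20% ≈ 6.2%

6.2%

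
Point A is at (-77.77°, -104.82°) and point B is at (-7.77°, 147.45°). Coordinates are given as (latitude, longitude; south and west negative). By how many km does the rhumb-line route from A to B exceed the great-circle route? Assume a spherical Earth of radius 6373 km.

Great circle: cos σ = sin φ₁ sin φ₂ + cos φ₁ cos φ₂ cos Δλ,  σ = 1.5025 rad → d_gc = 9575.6 km
Rhumb line: Δψ = +2.0976, q = Δφ/Δψ = 0.5824, d_rh = R√(Δφ²+q²Δλ²) = 10456.2 km
Excess = 10456.2 − 9575.6 = 880.6 ≈ 881 km

881 km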